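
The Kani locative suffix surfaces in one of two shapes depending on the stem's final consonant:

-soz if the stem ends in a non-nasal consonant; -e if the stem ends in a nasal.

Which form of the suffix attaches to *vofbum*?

-e

*vofbum* — final consonant /m/ (a nasal) → -e.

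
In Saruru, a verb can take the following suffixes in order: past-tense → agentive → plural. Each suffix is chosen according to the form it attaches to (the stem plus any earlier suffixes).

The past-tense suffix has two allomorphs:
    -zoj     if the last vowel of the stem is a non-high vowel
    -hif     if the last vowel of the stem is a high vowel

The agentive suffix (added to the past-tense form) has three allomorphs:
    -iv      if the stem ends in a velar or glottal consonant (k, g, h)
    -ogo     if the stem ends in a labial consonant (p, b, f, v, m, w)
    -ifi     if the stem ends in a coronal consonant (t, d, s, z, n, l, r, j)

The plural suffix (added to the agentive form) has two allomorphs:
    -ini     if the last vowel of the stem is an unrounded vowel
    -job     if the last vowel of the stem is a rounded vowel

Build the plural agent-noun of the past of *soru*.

soruhifogojob

The last vowel of *soru* is /u/, which is a high vowel, so the past-tense suffix is -hif, giving *soruhif*.
Since the final consonant of the past-tense form *soruhif* is /f/ (labial), it takes -ogo, giving *soruhifogo*.
The last vowel of the agentive form *soruhifogo* is /o/, which is a rounded vowel, so the plural suffix is -job, giving *soruhifogojob*.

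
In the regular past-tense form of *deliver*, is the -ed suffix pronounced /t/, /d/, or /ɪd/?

/d/

The stem *deliver* ends in a voiced sound other than /d/.
The -ed suffix is realized as /ɪd/ after /t, d/; as /t/ after other voiceless consonants; and as /d/ after other voiced sounds.
So -ed on *deliver* is pronounced /d/.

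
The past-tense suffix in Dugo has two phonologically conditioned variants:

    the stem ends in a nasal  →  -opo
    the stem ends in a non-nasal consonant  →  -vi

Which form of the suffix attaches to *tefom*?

*tefom*: final consonant = /m/, a nasal → -opo.

-opo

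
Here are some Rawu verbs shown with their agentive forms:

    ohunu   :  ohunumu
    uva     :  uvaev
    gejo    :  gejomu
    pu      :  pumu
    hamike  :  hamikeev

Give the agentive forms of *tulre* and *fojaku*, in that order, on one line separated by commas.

tulreev, fojakumu

The alternation tracks the last vowel of the stem — -mu when the last vowel of the stem is a rounded vowel (*ohunu*, *gejo*, *pu*); -ev when the last vowel of the stem is an unrounded vowel (*uva*, *hamike*).
*tulre*: last vowel = /e/, an unrounded vowel → -ev → *tulreev*.
The last vowel of *fojaku* is /u/, which is a rounded vowel, so the suffix is -mu, giving *fojakumu*.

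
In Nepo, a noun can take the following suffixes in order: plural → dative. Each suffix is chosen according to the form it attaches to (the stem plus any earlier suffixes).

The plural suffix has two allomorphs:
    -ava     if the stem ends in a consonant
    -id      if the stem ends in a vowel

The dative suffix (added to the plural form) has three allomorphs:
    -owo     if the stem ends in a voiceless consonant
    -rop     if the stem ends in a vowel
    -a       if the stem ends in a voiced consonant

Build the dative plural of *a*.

*a* — final sound /a/ (a vowel) → -id → *aid*.
The plural form *aid*: final sound = /d/, a voiced consonant → -a → *aida*.

aida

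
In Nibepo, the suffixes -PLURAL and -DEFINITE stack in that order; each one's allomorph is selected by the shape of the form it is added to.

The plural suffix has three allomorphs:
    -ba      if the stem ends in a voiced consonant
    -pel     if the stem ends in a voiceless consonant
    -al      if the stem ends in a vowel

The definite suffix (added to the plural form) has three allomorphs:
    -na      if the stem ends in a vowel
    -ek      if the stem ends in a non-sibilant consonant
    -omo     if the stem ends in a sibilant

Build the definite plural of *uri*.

urialek

The final sound of *uri* is /i/, which is a vowel, so the plural suffix is -al, giving *urial*.
The final sound of the plural form *urial* is /l/, which is a non-sibilant consonant, so the definite suffix is -ek, giving *urialek*.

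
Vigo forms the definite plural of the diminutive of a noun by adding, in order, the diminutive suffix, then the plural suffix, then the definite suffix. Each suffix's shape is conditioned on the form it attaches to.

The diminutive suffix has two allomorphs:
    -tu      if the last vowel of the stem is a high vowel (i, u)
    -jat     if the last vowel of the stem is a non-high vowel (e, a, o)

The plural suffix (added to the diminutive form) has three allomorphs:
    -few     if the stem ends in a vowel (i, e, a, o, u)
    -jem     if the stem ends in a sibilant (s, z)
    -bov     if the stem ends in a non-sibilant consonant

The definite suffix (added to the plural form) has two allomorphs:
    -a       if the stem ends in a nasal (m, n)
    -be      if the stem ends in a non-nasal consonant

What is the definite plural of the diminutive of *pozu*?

Since the last vowel of *pozu* is /u/ (a high vowel), it takes -tu, giving *pozutu*.
The diminutive form *pozutu* — final sound /u/ (a vowel) → -few → *pozutufew*.
The plural form *pozutufew*: final consonant = /w/, non-nasal → -be → *pozutufewbe*.

pozutufewbe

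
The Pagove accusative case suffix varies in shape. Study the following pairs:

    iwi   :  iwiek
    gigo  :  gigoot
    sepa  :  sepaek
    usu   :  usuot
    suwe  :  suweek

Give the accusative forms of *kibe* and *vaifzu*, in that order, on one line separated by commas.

The suffix is conditioned by the last vowel: -ot when the last vowel of the stem is a rounded vowel (*gigo*, *usu*); -ek when the last vowel of the stem is an unrounded vowel (*iwi*, *sepa*, *suwe*).
*kibe* — last vowel /e/ (an unrounded vowel) → -ek → *kibeek*.
The last vowel of *vaifzu* is /u/, which is a rounded vowel, so the suffix is -ot, giving *vaifzuot*.

kibeek, vaifzuot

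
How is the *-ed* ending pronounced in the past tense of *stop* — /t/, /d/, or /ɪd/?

The stem *stop* ends in a voiceless consonant other than /t/.
The -ed suffix is realized as /ɪd/ after /t, d/; as /t/ after other voiceless consonants; and as /d/ after other voiced sounds.
So -ed on *stop* is pronounced /t/.

/t/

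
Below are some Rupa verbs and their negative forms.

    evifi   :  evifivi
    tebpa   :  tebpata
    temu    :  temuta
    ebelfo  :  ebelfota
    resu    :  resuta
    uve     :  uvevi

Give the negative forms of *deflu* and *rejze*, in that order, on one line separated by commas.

The suffix is conditioned by the last vowel: -vi when the last vowel of the stem is a front vowel (*evifi*, *uve*); -ta when the last vowel of the stem is a back vowel (*tebpa*, *temu*, *ebelfo*, *resu*).
Since the last vowel of *deflu* is /u/ (a back vowel), it takes -ta, giving *defluta*.
*rejze*: last vowel = /e/, a front vowel → -vi → *rejzevi*.

defluta, rejzevi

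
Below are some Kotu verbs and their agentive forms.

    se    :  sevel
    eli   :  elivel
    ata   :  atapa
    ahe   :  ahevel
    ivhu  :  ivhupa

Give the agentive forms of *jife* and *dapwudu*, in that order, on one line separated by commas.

jifevel, dapwudupa

The alternation tracks the last vowel of the stem — -vel when the last vowel of the stem is a front vowel (*se*, *eli*, *ahe*); -pa when the last vowel of the stem is a back vowel (*ata*, *ivhu*).
*jife*: last vowel = /e/, a front vowel → -vel → *jifevel*.
Since the last vowel of *dapwudu* is /u/ (a back vowel), it takes -pa, giving *dapwudupa*.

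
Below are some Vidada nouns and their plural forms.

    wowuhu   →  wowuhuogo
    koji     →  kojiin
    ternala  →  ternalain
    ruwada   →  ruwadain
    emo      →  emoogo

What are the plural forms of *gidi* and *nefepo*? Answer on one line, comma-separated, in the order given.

The pattern is rounding harmony: -ogo when the last vowel of the stem is a rounded vowel (*wowuhu*, *emo*); -in when the last vowel of the stem is an unrounded vowel (*koji*, *ternala*, *ruwada*).
*gidi*: last vowel = /i/, an unrounded vowel → -in → *gidiin*.
Since the last vowel of *nefepo* is /o/ (a rounded vowel), it takes -ogo, giving *nefepoogo*.

gidiin, nefepoogo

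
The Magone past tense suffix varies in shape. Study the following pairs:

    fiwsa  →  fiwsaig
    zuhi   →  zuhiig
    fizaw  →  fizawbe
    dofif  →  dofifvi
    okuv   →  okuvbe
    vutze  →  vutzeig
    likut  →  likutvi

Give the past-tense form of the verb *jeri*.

The suffix is conditioned by the final sound: -vi when the stem ends in a voiceless consonant (*dofif*, *likut*); -be when the stem ends in a voiced consonant (*fizaw*, *okuv*); -ig when the stem ends in a vowel (*fiwsa*, *zuhi*, *vutze*).
Since the final sound of *jeri* is /i/ (a vowel), it takes -ig, giving *jeriig*.

jeriig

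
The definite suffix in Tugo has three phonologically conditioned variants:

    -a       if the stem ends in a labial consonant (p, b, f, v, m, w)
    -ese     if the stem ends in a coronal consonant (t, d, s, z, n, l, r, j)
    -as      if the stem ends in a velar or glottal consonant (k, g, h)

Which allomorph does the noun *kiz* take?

-ese

The final consonant of *kiz* is /z/, which is coronal, so the suffix is -ese.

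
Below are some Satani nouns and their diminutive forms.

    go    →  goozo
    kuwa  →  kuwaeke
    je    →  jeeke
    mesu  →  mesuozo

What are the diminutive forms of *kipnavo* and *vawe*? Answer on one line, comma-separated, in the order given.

The pattern is rounding harmony: -ozo when the last vowel of the stem is a rounded vowel (*go*, *mesu*); -eke when the last vowel of the stem is an unrounded vowel (*kuwa*, *je*).
The last vowel of *kipnavo* is /o/, which is a rounded vowel, so the suffix is -ozo, giving *kipnavoozo*.
*vawe*: last vowel = /e/, an unrounded vowel → -eke → *vaweeke*.

kipnavoozo, vaweeke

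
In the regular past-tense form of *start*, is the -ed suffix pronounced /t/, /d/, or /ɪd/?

/ɪd/

The stem *start* ends in /t/ or /d/.
The -ed suffix is realized as /ɪd/ after /t, d/; as /t/ after other voiceless consonants; and as /d/ after other voiced sounds.
So -ed on *start* is pronounced /ɪd/.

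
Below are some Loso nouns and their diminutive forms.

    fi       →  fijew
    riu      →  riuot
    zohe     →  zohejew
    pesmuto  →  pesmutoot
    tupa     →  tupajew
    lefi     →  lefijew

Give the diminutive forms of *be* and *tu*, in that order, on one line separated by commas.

The suffix is conditioned by the last vowel: -ot when the last vowel of the stem is a rounded vowel (*riu*, *pesmuto*); -jew when the last vowel of the stem is an unrounded vowel (*fi*, *zohe*, *tupa*, *lefi*).
*be* — last vowel /e/ (an unrounded vowel) → -jew → *bejew*.
The last vowel of *tu* is /u/, which is a rounded vowel, so the suffix is -ot, giving *tuot*.

bejew, tuot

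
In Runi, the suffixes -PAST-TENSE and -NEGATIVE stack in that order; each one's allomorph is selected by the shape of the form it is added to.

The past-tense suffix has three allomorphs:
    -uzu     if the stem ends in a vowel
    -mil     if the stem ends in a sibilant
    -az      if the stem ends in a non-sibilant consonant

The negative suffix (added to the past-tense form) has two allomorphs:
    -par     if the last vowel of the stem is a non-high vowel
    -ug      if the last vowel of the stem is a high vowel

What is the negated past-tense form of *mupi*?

The final sound of *mupi* is /i/, which is a vowel, so the past-tense suffix is -uzu, giving *mupiuzu*.
The past-tense form *mupiuzu*: last vowel = /u/, a high vowel → -ug → *mupiuzuug*.

mupiuzuug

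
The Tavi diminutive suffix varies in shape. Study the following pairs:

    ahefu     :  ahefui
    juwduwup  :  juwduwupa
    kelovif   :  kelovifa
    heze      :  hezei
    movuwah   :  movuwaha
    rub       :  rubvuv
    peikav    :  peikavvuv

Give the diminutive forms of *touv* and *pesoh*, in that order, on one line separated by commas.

touvvuv, pesoha

Looking at the final sound of each stem: -a when the stem ends in a voiceless consonant (*juwduwup*, *kelovif*, *movuwah*); -vuv when the stem ends in a voiced consonant (*rub*, *peikav*); -i when the stem ends in a vowel (*ahefu*, *heze*).
The final sound of *touv* is /v/, which is a voiced consonant, so the suffix is -vuv, giving *touvvuv*.
*pesoh*: final sound = /h/, a voiceless consonant → -a → *pesoha*.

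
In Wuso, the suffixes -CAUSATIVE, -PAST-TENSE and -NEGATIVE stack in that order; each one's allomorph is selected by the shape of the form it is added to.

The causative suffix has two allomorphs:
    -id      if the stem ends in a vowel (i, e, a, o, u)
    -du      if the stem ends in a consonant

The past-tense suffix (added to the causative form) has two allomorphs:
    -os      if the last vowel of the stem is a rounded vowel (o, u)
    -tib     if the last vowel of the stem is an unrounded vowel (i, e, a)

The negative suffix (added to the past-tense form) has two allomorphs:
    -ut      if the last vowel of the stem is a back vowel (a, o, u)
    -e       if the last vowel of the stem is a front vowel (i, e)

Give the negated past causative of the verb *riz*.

*riz* — final sound /z/ (a consonant) → -du → *rizdu*.
The last vowel of the causative form *rizdu* is /u/, which is a rounded vowel, so the past-tense suffix is -os, giving *rizduos*.
The past-tense form *rizduos*: last vowel = /o/, a back vowel → -ut → *rizduosut*.

rizduosut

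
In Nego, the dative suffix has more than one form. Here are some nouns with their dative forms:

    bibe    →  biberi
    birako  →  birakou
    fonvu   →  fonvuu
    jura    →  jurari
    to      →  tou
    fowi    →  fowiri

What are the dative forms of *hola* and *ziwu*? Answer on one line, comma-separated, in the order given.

The alternation tracks the last vowel of the stem — -u when the last vowel of the stem is a rounded vowel (*birako*, *fonvu*, *to*); -ri when the last vowel of the stem is an unrounded vowel (*bibe*, *jura*, *fowi*).
*hola* — last vowel /a/ (an unrounded vowel) → -ri → *holari*.
The last vowel of *ziwu* is /u/, which is a rounded vowel, so the suffix is -u, giving *ziwuu*.

holari, ziwuu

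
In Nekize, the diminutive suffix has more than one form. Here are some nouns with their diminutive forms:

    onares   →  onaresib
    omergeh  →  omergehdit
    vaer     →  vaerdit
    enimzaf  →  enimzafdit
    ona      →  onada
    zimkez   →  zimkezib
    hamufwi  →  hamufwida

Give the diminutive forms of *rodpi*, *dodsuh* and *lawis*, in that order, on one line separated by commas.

rodpida, dodsuhdit, lawisib

The alternation tracks the final sound of the stem — -ib when the stem ends in a sibilant (*onares*, *zimkez*); -dit when the stem ends in a non-sibilant consonant (*omergeh*, *vaer*, *enimzaf*); -da when the stem ends in a vowel (*ona*, *hamufwi*).
*rodpi* — final sound /i/ (a vowel) → -da → *rodpida*.
*dodsuh* — final sound /h/ (a non-sibilant consonant) → -dit → *dodsuhdit*.
*lawis*: final sound = /s/, a sibilant → -ib → *lawisib*.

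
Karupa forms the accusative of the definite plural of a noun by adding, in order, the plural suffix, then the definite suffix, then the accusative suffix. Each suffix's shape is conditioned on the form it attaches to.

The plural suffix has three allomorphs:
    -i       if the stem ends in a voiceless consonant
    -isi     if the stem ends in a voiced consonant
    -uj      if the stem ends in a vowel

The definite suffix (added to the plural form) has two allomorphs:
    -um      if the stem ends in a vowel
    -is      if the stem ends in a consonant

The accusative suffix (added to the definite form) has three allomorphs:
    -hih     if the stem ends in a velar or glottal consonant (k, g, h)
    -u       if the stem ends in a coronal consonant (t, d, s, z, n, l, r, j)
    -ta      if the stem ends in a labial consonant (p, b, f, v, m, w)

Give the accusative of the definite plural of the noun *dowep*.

Since the final sound of *dowep* is /p/ (a voiceless consonant), it takes -i, giving *dowepi*.
The plural form *dowepi* — final sound /i/ (a vowel) → -um → *dowepium*.
The final consonant of the definite form *dowepium* is /m/, which is labial, so the accusative suffix is -ta, giving *dowepiumta*.

dowepiumta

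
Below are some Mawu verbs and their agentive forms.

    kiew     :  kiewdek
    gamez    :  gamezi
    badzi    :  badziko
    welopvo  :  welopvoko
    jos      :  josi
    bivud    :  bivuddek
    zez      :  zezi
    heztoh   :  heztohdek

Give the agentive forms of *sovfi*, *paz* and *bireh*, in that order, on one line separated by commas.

The alternation tracks the final sound of the stem — -i when the stem ends in a sibilant (*gamez*, *jos*, *zez*); -dek when the stem ends in a non-sibilant consonant (*kiew*, *bivud*, *heztoh*); -ko when the stem ends in a vowel (*badzi*, *welopvo*).
Since the final sound of *sovfi* is /i/ (a vowel), it takes -ko, giving *sovfiko*.
*paz*: final sound = /z/, a sibilant → -i → *pazi*.
*bireh*: final sound = /h/, a non-sibilant consonant → -dek → *birehdek*.

sovfiko, pazi, birehdek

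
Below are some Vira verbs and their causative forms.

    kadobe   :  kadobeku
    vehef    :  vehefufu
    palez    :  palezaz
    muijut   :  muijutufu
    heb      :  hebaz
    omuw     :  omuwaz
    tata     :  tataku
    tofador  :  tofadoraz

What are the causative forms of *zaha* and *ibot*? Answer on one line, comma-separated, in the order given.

The suffix is conditioned by the final sound: -ufu when the stem ends in a voiceless consonant (*vehef*, *muijut*); -az when the stem ends in a voiced consonant (*palez*, *heb*, *omuw*, *tofador*); -ku when the stem ends in a vowel (*kadobe*, *tata*).
The final sound of *zaha* is /a/, which is a vowel, so the suffix is -ku, giving *zahaku*.
The final sound of *ibot* is /t/, which is a voiceless consonant, so the suffix is -ufu, giving *ibotufu*.

zahaku, ibotufu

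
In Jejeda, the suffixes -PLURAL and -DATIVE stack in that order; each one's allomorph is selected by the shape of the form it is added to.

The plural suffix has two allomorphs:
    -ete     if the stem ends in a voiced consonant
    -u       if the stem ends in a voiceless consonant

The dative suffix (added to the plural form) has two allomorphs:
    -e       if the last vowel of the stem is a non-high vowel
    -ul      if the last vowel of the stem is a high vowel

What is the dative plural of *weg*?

The final consonant of *weg* is /g/, which is voiced, so the plural suffix is -ete, giving *wegete*.
The last vowel of the plural form *wegete* is /e/, which is a non-high vowel, so the dative suffix is -e, giving *wegetee*.

wegetee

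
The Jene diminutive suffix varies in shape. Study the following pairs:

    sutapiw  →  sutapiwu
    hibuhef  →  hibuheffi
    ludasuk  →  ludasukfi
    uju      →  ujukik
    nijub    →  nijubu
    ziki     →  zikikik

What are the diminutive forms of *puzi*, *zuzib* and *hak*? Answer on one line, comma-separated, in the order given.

puzikik, zuzibu, hakfi

The alternation tracks the final sound of the stem — -fi when the stem ends in a voiceless consonant (*hibuhef*, *ludasuk*); -u when the stem ends in a voiced consonant (*sutapiw*, *nijub*); -kik when the stem ends in a vowel (*uju*, *ziki*).
*puzi*: final sound = /i/, a vowel → -kik → *puzikik*.
The final sound of *zuzib* is /b/, which is a voiced consonant, so the suffix is -u, giving *zuzibu*.
Since the final sound of *hak* is /k/ (a voiceless consonant), it takes -fi, giving *hakfi*.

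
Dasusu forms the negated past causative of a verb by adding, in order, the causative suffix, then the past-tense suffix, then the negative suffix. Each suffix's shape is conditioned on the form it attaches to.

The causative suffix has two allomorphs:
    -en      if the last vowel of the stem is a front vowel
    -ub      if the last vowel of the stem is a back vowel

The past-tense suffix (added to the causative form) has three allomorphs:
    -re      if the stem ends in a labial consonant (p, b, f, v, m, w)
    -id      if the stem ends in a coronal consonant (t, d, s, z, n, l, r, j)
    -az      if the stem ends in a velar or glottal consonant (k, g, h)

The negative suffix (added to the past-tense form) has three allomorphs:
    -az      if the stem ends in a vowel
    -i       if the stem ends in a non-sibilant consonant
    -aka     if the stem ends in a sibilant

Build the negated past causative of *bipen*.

*bipen*: last vowel = /e/, a front vowel → -en → *bipenen*.
Since the final consonant of the causative form *bipenen* is /n/ (coronal), it takes -id, giving *bipenenid*.
The final sound of the past-tense form *bipenenid* is /d/, which is a non-sibilant consonant, so the negative suffix is -i, giving *bipenenidi*.

bipenenidi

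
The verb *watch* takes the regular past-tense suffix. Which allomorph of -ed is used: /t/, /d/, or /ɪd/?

/t/

The stem *watch* ends in a voiceless consonant other than /t/.
The -ed suffix is realized as /ɪd/ after /t, d/; as /t/ after other voiceless consonants; and as /d/ after other voiced sounds.
So -ed on *watch* is pronounced /t/.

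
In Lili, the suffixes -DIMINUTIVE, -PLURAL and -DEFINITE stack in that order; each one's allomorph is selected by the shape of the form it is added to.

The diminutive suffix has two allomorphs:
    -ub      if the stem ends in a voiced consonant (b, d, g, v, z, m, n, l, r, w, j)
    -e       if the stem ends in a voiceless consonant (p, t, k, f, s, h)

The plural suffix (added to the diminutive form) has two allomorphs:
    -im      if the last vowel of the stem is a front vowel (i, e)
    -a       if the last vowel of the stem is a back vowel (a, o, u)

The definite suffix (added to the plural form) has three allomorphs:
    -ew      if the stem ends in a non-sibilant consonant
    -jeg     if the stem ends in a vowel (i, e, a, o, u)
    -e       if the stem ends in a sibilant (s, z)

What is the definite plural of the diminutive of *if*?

*if*: final consonant = /f/, voiceless → -e → *ife*.
The diminutive form *ife*: last vowel = /e/, a front vowel → -im → *ifeim*.
The plural form *ifeim* — final sound /m/ (a non-sibilant consonant) → -ew → *ifeimew*.

ifeimew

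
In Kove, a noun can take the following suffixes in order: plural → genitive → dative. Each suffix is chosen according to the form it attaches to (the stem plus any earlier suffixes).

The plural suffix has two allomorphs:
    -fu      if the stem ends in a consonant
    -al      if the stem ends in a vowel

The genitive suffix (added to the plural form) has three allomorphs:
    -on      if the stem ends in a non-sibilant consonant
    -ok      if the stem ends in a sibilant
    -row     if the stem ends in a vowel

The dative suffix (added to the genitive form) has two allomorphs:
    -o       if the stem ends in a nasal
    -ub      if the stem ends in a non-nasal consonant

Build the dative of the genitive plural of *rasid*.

rasidfurowub

*rasid* — final sound /d/ (a consonant) → -fu → *rasidfu*.
Since the final sound of the plural form *rasidfu* is /u/ (a vowel), it takes -row, giving *rasidfurow*.
The genitive form *rasidfurow*: final consonant = /w/, non-nasal → -ub → *rasidfurowub*.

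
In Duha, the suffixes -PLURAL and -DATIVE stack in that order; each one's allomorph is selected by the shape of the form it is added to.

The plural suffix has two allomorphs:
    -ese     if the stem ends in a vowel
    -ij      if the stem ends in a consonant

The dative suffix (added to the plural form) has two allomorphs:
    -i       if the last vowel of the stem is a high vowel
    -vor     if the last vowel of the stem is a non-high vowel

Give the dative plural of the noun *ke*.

*ke* — final sound /e/ (a vowel) → -ese → *keese*.
The last vowel of the plural form *keese* is /e/, which is a non-high vowel, so the dative suffix is -vor, giving *keesevor*.

keesevor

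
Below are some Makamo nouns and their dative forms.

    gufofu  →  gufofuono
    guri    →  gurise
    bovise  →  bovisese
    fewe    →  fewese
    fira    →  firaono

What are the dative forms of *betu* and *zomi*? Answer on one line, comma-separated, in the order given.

Looking at the last vowel of each stem: -se when the last vowel of the stem is a front vowel (*guri*, *bovise*, *fewe*); -ono when the last vowel of the stem is a back vowel (*gufofu*, *fira*).
*betu*: last vowel = /u/, a back vowel → -ono → *betuono*.
The last vowel of *zomi* is /i/, which is a front vowel, so the suffix is -se, giving *zomise*.

betuono, zomise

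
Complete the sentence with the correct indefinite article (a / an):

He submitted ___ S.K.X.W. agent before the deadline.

The indefinite article is chosen by the initial *sound* of the following word, not its spelling.
The initialism *S.K.X.W.* is read letter by letter; the first letter, S, is pronounced /ɛs/, which begins with a vowel sound.
So the article is *an*: He submitted an S.K.X.W. agent before the deadline.

an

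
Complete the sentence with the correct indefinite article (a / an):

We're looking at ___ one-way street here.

The indefinite article is chosen by the initial *sound* of the following word, not its spelling.
*one-way* begins with the sound /wʌ/ (*one* pronounced /wʌn/) — a consonant sound.
So the article is *a*: We're looking at a one-way street here.

a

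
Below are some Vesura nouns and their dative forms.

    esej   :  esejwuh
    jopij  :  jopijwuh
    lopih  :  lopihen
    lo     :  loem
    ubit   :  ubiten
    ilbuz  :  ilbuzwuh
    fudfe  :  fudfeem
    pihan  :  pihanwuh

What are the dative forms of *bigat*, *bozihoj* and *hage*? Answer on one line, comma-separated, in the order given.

bigaten, bozihojwuh, hageem

Looking at the final sound of each stem: -en when the stem ends in a voiceless consonant (*lopih*, *ubit*); -wuh when the stem ends in a voiced consonant (*esej*, *jopij*, *ilbuz*, *pihan*); -em when the stem ends in a vowel (*lo*, *fudfe*).
*bigat* — final sound /t/ (a voiceless consonant) → -en → *bigaten*.
The final sound of *bozihoj* is /j/, which is a voiced consonant, so the suffix is -wuh, giving *bozihojwuh*.
Since the final sound of *hage* is /e/ (a vowel), it takes -em, giving *hageem*.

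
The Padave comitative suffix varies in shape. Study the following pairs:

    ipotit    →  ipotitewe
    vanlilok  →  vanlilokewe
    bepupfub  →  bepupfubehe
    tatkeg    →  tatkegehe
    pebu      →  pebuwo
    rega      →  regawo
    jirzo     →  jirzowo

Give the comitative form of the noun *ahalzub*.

The alternation tracks the final sound of the stem — -ewe when the stem ends in a voiceless consonant (*ipotit*, *vanlilok*); -ehe when the stem ends in a voiced consonant (*bepupfub*, *tatkeg*); -wo when the stem ends in a vowel (*pebu*, *rega*, *jirzo*).
Since the final sound of *ahalzub* is /b/ (a voiced consonant), it takes -ehe, giving *ahalzubehe*.

ahalzubehe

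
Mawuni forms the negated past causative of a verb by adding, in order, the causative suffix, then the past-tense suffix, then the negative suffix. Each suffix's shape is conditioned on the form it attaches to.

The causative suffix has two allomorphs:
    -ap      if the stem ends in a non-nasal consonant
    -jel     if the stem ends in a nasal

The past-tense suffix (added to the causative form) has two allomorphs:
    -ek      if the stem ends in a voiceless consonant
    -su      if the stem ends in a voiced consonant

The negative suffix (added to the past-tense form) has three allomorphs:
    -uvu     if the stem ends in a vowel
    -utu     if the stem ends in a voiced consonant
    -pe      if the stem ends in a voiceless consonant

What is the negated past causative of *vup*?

Since the final consonant of *vup* is /p/ (non-nasal), it takes -ap, giving *vupap*.
The causative form *vupap* — final consonant /p/ (voiceless) → -ek → *vupapek*.
Since the final sound of the past-tense form *vupapek* is /k/ (a voiceless consonant), it takes -pe, giving *vupapekpe*.

vupapekpe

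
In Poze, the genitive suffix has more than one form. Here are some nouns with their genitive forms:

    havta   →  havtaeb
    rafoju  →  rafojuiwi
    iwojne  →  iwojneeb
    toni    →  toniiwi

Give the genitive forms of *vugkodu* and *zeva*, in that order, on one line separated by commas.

vugkoduiwi, zevaeb

The alternation tracks the last vowel of the stem — -iwi when the last vowel of the stem is a high vowel (*rafoju*, *toni*); -eb when the last vowel of the stem is a non-high vowel (*havta*, *iwojne*).
Since the last vowel of *vugkodu* is /u/ (a high vowel), it takes -iwi, giving *vugkoduiwi*.
*zeva*: last vowel = /a/, a non-high vowel → -eb → *zevaeb*.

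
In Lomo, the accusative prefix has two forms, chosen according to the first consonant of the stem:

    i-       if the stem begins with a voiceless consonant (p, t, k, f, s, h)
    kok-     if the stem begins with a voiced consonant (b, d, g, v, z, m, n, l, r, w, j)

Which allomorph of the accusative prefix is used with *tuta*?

*tuta* — first consonant /t/ (voiceless) → i-.

i-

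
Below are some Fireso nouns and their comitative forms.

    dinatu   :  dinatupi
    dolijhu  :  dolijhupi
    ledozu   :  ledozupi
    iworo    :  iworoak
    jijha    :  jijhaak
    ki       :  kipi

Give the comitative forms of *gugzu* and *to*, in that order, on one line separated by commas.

gugzupi, toak

The alternation tracks the last vowel of the stem — -pi when the last vowel of the stem is a high vowel (*dinatu*, *dolijhu*, *ledozu*, *ki*); -ak when the last vowel of the stem is a non-high vowel (*iworo*, *jijha*).
*gugzu*: last vowel = /u/, a high vowel → -pi → *gugzupi*.
Since the last vowel of *to* is /o/ (a non-high vowel), it takes -ak, giving *toak*.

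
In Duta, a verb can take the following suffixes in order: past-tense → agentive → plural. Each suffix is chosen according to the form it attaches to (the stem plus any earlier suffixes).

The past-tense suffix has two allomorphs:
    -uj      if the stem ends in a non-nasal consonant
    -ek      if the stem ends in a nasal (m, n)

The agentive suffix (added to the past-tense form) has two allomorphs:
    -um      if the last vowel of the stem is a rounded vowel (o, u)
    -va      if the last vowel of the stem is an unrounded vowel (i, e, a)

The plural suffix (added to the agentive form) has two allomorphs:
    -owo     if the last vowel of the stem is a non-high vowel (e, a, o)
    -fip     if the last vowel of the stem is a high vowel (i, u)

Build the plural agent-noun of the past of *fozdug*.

fozdugujumfip

The final consonant of *fozdug* is /g/, which is non-nasal, so the past-tense suffix is -uj, giving *fozduguj*.
The past-tense form *fozduguj* — last vowel /u/ (a rounded vowel) → -um → *fozdugujum*.
Since the last vowel of the agentive form *fozdugujum* is /u/ (a high vowel), it takes -fip, giving *fozdugujumfip*.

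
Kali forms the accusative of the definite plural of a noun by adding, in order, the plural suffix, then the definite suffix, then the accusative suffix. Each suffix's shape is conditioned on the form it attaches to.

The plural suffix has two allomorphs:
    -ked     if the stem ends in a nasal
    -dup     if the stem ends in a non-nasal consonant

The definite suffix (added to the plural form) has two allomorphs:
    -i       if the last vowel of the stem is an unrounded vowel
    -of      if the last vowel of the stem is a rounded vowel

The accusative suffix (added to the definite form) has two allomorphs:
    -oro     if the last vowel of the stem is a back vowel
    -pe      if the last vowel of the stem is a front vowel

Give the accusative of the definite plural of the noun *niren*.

*niren*: final consonant = /n/, a nasal → -ked → *nirenked*.
The last vowel of the plural form *nirenked* is /e/, which is an unrounded vowel, so the definite suffix is -i, giving *nirenkedi*.
The last vowel of the definite form *nirenkedi* is /i/, which is a front vowel, so the accusative suffix is -pe, giving *nirenkedipe*.

nirenkedipe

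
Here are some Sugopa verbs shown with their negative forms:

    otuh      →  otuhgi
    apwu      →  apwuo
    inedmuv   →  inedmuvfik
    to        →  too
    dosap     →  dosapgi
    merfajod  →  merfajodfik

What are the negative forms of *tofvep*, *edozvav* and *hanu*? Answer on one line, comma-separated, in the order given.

tofvepgi, edozvavfik, hanuo

Looking at the final sound of each stem: -gi when the stem ends in a voiceless consonant (*otuh*, *dosap*); -fik when the stem ends in a voiced consonant (*inedmuv*, *merfajod*); -o when the stem ends in a vowel (*apwu*, *to*).
The final sound of *tofvep* is /p/, which is a voiceless consonant, so the suffix is -gi, giving *tofvepgi*.
*edozvav* — final sound /v/ (a voiced consonant) → -fik → *edozvavfik*.
Since the final sound of *hanu* is /u/ (a vowel), it takes -o, giving *hanuo*.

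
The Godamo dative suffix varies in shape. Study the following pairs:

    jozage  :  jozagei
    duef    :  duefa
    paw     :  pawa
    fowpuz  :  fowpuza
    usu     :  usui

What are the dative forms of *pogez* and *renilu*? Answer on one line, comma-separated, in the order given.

pogeza, renilui

Looking at the final sound of each stem: -a when the stem ends in a consonant (*duef*, *paw*, *fowpuz*); -i when the stem ends in a vowel (*jozage*, *usu*).
*pogez*: final sound = /z/, a consonant → -a → *pogeza*.
*renilu*: final sound = /u/, a vowel → -i → *renilui*.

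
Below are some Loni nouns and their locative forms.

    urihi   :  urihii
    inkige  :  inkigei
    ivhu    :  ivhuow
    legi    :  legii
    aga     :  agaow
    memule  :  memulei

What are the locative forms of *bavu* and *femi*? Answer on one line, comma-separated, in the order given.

The alternation tracks the last vowel of the stem — -i when the last vowel of the stem is a front vowel (*urihi*, *inkige*, *legi*, *memule*); -ow when the last vowel of the stem is a back vowel (*ivhu*, *aga*).
*bavu* — last vowel /u/ (a back vowel) → -ow → *bavuow*.
*femi* — last vowel /i/ (a front vowel) → -i → *femii*.

bavuow, femii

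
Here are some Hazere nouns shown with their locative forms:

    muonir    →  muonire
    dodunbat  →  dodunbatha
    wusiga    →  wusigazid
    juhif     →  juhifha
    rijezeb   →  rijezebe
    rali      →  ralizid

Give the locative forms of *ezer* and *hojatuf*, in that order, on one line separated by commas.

ezere, hojatufha

The alternation tracks the final sound of the stem — -ha when the stem ends in a voiceless consonant (*dodunbat*, *juhif*); -e when the stem ends in a voiced consonant (*muonir*, *rijezeb*); -zid when the stem ends in a vowel (*wusiga*, *rali*).
*ezer*: final sound = /r/, a voiced consonant → -e → *ezere*.
*hojatuf*: final sound = /f/, a voiceless consonant → -ha → *hojatufha*.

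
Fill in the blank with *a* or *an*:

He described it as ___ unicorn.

The indefinite article is chosen by the initial *sound* of the following word, not its spelling.
*unicorn* begins with the sound /juː/ (u pronounced /juː/) — a consonant sound.
So the article is *a*: He described it as a unicorn.

a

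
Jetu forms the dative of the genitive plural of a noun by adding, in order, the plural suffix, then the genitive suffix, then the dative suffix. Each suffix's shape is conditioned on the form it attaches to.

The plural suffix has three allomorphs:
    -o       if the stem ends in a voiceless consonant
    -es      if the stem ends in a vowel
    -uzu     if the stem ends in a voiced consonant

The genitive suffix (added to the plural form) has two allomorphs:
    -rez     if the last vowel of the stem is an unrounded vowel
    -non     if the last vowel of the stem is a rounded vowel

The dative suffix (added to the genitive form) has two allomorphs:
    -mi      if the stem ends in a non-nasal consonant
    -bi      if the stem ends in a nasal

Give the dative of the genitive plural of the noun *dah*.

*dah* — final sound /h/ (a voiceless consonant) → -o → *daho*.
Since the last vowel of the plural form *daho* is /o/ (a rounded vowel), it takes -non, giving *dahonon*.
The genitive form *dahonon*: final consonant = /n/, a nasal → -bi → *dahononbi*.

dahononbi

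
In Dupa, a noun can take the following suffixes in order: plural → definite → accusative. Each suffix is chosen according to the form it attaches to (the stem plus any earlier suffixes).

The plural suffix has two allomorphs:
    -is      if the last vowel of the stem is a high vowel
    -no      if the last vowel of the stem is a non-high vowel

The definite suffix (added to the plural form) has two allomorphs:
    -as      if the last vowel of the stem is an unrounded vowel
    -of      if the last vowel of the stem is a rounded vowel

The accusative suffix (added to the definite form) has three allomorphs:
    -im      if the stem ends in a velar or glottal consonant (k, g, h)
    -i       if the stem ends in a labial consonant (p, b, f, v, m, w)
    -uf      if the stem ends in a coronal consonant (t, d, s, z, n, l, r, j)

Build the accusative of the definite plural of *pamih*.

pamihisasuf

The last vowel of *pamih* is /i/, which is a high vowel, so the plural suffix is -is, giving *pamihis*.
The last vowel of the plural form *pamihis* is /i/, which is an unrounded vowel, so the definite suffix is -as, giving *pamihisas*.
The definite form *pamihisas*: final consonant = /s/, coronal → -uf → *pamihisasuf*.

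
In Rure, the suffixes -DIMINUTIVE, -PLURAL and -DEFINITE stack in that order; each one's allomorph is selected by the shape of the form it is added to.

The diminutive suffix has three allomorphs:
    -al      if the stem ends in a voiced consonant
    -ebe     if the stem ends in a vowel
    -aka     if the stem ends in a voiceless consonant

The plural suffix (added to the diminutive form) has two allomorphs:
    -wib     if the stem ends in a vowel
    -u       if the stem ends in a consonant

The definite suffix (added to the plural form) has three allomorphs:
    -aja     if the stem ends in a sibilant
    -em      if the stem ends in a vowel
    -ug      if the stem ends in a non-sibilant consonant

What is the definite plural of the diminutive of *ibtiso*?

ibtisoebewibug

The final sound of *ibtiso* is /o/, which is a vowel, so the diminutive suffix is -ebe, giving *ibtisoebe*.
Since the final sound of the diminutive form *ibtisoebe* is /e/ (a vowel), it takes -wib, giving *ibtisoebewib*.
The plural form *ibtisoebewib* — final sound /b/ (a non-sibilant consonant) → -ug → *ibtisoebewibug*.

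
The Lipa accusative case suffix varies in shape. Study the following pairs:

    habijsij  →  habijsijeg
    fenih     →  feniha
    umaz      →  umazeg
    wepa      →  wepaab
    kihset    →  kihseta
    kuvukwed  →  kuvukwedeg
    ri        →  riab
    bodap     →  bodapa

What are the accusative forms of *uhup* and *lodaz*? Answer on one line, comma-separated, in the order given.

uhupa, lodazeg

The alternation tracks the final sound of the stem — -a when the stem ends in a voiceless consonant (*fenih*, *kihset*, *bodap*); -eg when the stem ends in a voiced consonant (*habijsij*, *umaz*, *kuvukwed*); -ab when the stem ends in a vowel (*wepa*, *ri*).
*uhup* — final sound /p/ (a voiceless consonant) → -a → *uhupa*.
*lodaz* — final sound /z/ (a voiced consonant) → -eg → *lodazeg*.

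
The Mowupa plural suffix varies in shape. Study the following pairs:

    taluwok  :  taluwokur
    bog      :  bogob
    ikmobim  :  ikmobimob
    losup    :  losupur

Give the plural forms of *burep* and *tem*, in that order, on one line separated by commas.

The pattern is voicing of the final consonant: -ur when the stem ends in a voiceless consonant (*taluwok*, *losup*); -ob when the stem ends in a voiced consonant (*bog*, *ikmobim*).
*burep* — final consonant /p/ (voiceless) → -ur → *burepur*.
*tem* — final consonant /m/ (voiced) → -ob → *temob*.

burepur, temob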